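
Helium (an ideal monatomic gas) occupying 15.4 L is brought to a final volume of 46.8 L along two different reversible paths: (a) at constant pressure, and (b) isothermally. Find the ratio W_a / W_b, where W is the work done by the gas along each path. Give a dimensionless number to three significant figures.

W_a / W_b ≈ 1.83

Path (a) isobaric: W = P₁(V₂ − V₁) → W_a/(P₁V₁) = 2.039.
Path (b) isothermal: W = P₁V₁ ln(V₂/V₁) → W_b/(P₁V₁) = 1.112.
W_a / W_b = 2.039 / 1.112 = 1.834.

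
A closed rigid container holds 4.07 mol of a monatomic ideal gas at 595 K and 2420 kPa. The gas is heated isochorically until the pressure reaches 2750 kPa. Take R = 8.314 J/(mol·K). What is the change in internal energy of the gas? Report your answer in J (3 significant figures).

Constant volume ⇒ W = 0, so Q = ΔU = nCᵥΔT with Cᵥ = 3R/2 = 12.47 J/(mol·K).
At constant V, T₂/T₁ = P₂/P₁ ⇒ ΔT = T₁(P₂/P₁ − 1) = 595·(2750/2420 − 1) = 81.14 K.
ΔU = (4.07)(12.47)(81.14) = 4118 J.

ΔU ≈ 4120 J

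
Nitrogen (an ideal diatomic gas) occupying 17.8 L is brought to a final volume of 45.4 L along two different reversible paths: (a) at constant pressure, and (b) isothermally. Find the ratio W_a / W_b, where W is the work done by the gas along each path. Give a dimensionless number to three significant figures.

Path (a) isobaric: W = P₁(V₂ − V₁) → W_a/(P₁V₁) = 1.551.
Path (b) isothermal: W = P₁V₁ ln(V₂/V₁) → W_b/(P₁V₁) = 0.9363.
W_a / W_b = 1.551 / 0.9363 = 1.656.

W_a / W_b ≈ 1.66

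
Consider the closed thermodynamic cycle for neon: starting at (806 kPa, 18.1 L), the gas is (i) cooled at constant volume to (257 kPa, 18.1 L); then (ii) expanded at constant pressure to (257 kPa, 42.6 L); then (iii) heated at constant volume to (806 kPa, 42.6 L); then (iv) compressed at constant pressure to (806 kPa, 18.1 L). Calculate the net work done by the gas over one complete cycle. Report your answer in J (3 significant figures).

Constant-volume legs do no work.
W(ii) = (257)(42.6 − 18.1) = 6296 J; W(iv) = (806)(18.1 − 42.6) = -19747 J.
W_net = 6296 − 19747 = -13450 J (the counter-clockwise enclosed area).

W_net ≈ -13500 J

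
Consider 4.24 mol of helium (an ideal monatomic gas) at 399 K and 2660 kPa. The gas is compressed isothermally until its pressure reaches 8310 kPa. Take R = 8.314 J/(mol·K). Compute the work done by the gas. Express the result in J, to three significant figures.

W ≈ -16000 J

Isothermal process: W = nRT ln(V₂/V₁) = nRT ln(P₁/P₂).
W = (4.24)(8.314)(399) × ln(2660/8310)
  = 14065 × ln(0.3201) = 14065 × -1.139
W_by_gas = -16022 J.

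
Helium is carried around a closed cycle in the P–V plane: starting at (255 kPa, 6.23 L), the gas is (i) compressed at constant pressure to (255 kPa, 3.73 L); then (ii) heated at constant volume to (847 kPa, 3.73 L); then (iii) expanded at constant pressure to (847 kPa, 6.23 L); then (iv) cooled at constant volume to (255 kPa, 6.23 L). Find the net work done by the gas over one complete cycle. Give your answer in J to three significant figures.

W_net ≈ 1480 J

Constant-volume legs do no work.
W(i) = (255)(3.73 − 6.23) = -637.5 J; W(iii) = (847)(6.23 − 3.73) = 2118 J.
W_net = -637.5 + 2118 = 1480 J (the clockwise enclosed area).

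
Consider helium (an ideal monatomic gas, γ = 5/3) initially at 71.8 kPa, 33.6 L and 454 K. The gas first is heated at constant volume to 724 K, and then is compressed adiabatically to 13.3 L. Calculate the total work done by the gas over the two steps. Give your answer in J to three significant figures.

W_total ≈ -4930 J

Step 1 (isochoric): W = 0 (constant volume).
After step 1: P = 114.5 kPa (V unchanged).
Step 2 (adiabatic): W = (P₁V₁ − P₂V₂)/(γ−1) = (3847 − 7136)/0.667 = -4934 J.
W_total = 0 − 4934 = -4934 J.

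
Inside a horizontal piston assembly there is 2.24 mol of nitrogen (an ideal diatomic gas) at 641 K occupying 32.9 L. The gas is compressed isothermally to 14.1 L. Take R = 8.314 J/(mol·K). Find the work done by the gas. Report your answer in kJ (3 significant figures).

Isothermal: W = nRT ln(V₂/V₁).
W = (2.24)(8.314)(641) × ln(14.1/32.9)
  = 11938 × -0.8473
W_by_gas = -10115 J.

W ≈ -10.1 kJ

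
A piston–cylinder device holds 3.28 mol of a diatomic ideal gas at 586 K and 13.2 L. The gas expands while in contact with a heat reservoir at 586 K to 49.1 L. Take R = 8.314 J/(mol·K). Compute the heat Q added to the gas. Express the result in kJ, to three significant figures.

Isothermal ⇒ ΔU = 0, so Q = W = nRT ln(V₂/V₁).
Q = (3.28)(8.314)(586) ln(49.1/13.2) = 15980 × 1.314 = 20992 J.

Q ≈ 21.0 kJ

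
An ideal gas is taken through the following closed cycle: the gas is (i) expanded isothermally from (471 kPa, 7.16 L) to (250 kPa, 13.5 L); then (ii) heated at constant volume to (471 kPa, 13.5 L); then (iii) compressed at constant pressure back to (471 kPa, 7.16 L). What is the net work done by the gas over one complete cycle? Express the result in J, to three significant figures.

Leg (i): W = PᵢVᵢ ln(V_f/Vᵢ) = (3372) ln(13.5/7.16) = 2139 J.
Leg (ii): W = 0.
Leg (iii): W = PΔV = (471)(7.16 − 13.5) = -2986 J.
W_net = 2139 − 2986 = -847.5 J.

W_net ≈ -847 J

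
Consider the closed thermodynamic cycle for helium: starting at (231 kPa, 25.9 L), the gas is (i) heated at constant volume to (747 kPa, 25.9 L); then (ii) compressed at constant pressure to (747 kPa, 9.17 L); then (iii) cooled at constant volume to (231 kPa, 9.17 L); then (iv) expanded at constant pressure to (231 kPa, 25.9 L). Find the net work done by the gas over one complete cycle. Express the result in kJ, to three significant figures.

W_net ≈ -8.63 kJ

Constant-volume legs do no work.
W(ii) = (747)(9.17 − 25.9) = -12497 J; W(iv) = (231)(25.9 − 9.17) = 3865 J.
W_net = -12497 + 3865 = -8633 J (the counter-clockwise enclosed area).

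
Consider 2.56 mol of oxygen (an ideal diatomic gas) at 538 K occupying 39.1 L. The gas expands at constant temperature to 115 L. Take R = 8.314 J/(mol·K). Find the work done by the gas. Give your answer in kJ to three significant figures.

W ≈ 12.4 kJ

Isothermal: W = nRT ln(V₂/V₁).
W = (2.56)(8.314)(538) × ln(115/39.1)
  = 11451 × 1.079
W_by_gas = 12353 J.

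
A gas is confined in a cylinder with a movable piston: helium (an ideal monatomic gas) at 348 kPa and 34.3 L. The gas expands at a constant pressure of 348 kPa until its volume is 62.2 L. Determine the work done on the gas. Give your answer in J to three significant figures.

W ≈ -9710 J

Isobaric: W = P ΔV.
W = (348 kPa)(62.2 − 34.3 L) = (348)(27.9) = 9709 J.
Work on gas = −W_by = -9709 J.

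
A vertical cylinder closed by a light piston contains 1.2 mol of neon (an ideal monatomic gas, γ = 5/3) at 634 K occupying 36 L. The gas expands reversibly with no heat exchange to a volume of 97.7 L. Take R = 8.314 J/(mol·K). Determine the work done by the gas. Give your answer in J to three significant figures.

Adiabatic: TV^(γ−1) = const with γ = 5/3.
T₂ = T₁ (V₁/V₂)^(γ−1) = 634 × (36/97.7)^0.667 = 634 × 0.514 = 325.9 K.
W_by = nCᵥ(T₁ − T₂) = (1.2)(12.47)(634 − 325.9) = 4611 J.

W ≈ 4610 J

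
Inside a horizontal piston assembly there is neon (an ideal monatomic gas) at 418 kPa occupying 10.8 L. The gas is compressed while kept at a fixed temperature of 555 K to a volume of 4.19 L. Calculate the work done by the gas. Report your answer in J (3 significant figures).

W ≈ -4270 J

Isothermal: W = nRT ln(V₂/V₁) = P₁V₁ ln(V₂/V₁).
P₁V₁ = (418 kPa)(10.8 L) = 4514 J.
W = 4514 × ln(4.19/10.8) = 4514 × -0.9468
W_by_gas = -4274 J.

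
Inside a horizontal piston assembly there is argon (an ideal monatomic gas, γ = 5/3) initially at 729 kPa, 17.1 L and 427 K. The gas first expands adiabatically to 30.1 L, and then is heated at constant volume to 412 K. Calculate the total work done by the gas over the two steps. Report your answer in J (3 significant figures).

Step 1 (adiabatic): W = (P₁V₁ − P₂V₂)/(γ−1) = (12466 − 8551)/0.667 = 5873 J.
Step 2 (isochoric): W = 0 (constant volume).
W_total = 5873 + 0 = 5873 J.

W_total ≈ 5870 J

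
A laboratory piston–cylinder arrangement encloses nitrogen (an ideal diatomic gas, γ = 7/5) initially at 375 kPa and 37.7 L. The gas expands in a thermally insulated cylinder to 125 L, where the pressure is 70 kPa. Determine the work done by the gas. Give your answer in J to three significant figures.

W ≈ 13500 J

Adiabatic: W = (P₁V₁ − P₂V₂)/(γ − 1) with γ = 7/5.
P₁V₁ = 14138 J, P₂V₂ = 8750 J.
W = (14138 − 8750) / 0.4 = 13469 J.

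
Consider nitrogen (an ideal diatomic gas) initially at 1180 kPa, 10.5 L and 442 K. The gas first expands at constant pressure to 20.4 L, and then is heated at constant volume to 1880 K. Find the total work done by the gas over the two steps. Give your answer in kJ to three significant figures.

Step 1 (isobaric): W = PΔV = (1180 kPa)(20.4 − 10.5 L) = 11682 J.
Step 2 (isochoric): W = 0 (constant volume).
W_total = 11682 + 0 = 11682 J.

W_total ≈ 11.7 kJ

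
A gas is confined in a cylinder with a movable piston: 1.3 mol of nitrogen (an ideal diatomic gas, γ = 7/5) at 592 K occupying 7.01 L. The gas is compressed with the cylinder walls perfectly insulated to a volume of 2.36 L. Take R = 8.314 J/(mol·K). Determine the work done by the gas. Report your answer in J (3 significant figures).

Adiabatic: TV^(γ−1) = const with γ = 7/5.
T₂ = T₁ (V₁/V₂)^(γ−1) = 592 × (7.01/2.36)^0.4 = 592 × 1.546 = 915 K.
W_by = nCᵥ(T₁ − T₂) = (1.3)(20.79)(592 − 915) = -8729 J.

W ≈ -8730 J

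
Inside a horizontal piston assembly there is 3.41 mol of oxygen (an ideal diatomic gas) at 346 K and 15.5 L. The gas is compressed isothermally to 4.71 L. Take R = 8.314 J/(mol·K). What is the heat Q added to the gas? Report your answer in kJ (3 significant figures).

Isothermal ⇒ ΔU = 0, so Q = W = nRT ln(V₂/V₁).
Q = (3.41)(8.314)(346) ln(4.71/15.5) = 9809 × -1.191 = -11684 J.

Q ≈ -11.7 kJ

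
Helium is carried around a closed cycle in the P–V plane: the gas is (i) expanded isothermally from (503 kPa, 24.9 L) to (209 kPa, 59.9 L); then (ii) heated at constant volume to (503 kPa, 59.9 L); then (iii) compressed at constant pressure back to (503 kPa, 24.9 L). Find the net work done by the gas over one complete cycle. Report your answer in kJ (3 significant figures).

Leg (i): W = PᵢVᵢ ln(V_f/Vᵢ) = (12525) ln(59.9/24.9) = 10994 J.
Leg (ii): W = 0.
Leg (iii): W = PΔV = (503)(24.9 − 59.9) = -17605 J.
W_net = 10994 − 17605 = -6611 J.

W_net ≈ -6.61 kJ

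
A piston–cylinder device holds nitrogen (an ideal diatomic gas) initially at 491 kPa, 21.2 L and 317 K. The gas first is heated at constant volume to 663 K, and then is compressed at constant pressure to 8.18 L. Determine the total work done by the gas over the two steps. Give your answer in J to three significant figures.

Step 1 (isochoric): W = 0 (constant volume).
After step 1: P = 1027 kPa (V unchanged).
Step 2 (isobaric): W = PΔV = (1027 kPa)(8.18 − 21.2 L) = -13370 J.
W_total = 0 − 13370 = -13370 J.

W_total ≈ -13400 J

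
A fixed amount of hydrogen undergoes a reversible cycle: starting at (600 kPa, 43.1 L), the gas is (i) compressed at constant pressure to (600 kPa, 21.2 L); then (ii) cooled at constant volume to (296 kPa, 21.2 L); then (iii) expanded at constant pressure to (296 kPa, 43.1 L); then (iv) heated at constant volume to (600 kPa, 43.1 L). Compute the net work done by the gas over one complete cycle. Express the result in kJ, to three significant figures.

Constant-volume legs do no work.
W(i) = (600)(21.2 − 43.1) = -13140 J; W(iii) = (296)(43.1 − 21.2) = 6482 J.
W_net = -13140 + 6482 = -6658 J (the counter-clockwise enclosed area).

W_net ≈ -6.66 kJ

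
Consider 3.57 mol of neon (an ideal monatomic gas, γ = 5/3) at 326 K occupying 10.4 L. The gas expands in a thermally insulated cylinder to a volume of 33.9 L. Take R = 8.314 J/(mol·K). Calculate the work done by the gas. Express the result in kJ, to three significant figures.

Adiabatic: TV^(γ−1) = const with γ = 5/3.
T₂ = T₁ (V₁/V₂)^(γ−1) = 326 × (10.4/33.9)^0.667 = 326 × 0.4549 = 148.3 K.
W_by = nCᵥ(T₁ − T₂) = (3.57)(12.47)(326 − 148.3) = 7912 J.

W ≈ 7.91 kJ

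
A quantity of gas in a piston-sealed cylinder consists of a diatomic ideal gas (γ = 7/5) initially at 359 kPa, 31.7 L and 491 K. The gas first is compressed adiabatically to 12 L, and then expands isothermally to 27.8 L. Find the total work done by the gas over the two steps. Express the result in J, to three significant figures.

W_total ≈ 591 J

Step 1 (adiabatic): W = (P₁V₁ − P₂V₂)/(γ−1) = (11380 − 16784)/0.4 = -13510 J.
After step 1: P = 1399 kPa, V = 12 L, T = 724.2 K.
Step 2 (isothermal): W = P₁V₁ ln(V₂/V₁) = (16784) ln(27.8/12) = 14101 J.
W_total = -13510 + 14101 = 590.9 J.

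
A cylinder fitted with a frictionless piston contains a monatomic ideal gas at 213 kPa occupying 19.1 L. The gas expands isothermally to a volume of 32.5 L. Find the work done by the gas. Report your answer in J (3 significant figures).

Isothermal: W = nRT ln(V₂/V₁) = P₁V₁ ln(V₂/V₁).
P₁V₁ = (213 kPa)(19.1 L) = 4068 J.
W = 4068 × ln(32.5/19.1) = 4068 × 0.5316
W_by_gas = 2163 J.

W ≈ 2160 J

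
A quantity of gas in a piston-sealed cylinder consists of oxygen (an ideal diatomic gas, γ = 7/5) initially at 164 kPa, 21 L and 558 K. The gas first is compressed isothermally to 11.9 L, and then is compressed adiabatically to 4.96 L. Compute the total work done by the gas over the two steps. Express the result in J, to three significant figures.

Step 1 (isothermal): W = P₁V₁ ln(V₂/V₁) = (3444) ln(11.9/21) = -1956 J.
After step 1: P = 289.4 kPa, V = 11.9 L, T = 558 K.
Step 2 (adiabatic): W = (P₁V₁ − P₂V₂)/(γ−1) = (3444 − 4888)/0.4 = -3609 J.
W_total = -1956 − 3609 = -5565 J.

W_total ≈ -5560 J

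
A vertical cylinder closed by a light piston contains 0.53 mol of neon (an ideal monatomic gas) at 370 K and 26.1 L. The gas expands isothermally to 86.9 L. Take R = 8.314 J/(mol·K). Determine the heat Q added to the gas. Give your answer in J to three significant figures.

Q ≈ 1960 J

Isothermal ⇒ ΔU = 0, so Q = W = nRT ln(V₂/V₁).
Q = (0.53)(8.314)(370) ln(86.9/26.1) = 1630 × 1.203 = 1961 J.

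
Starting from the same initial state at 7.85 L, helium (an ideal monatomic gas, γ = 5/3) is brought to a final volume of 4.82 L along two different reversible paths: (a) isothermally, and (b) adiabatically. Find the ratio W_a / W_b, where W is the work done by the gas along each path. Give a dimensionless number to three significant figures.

W_a / W_b ≈ 0.846

Path (a) isothermal: W = P₁V₁ ln(V₂/V₁) → W_a/(P₁V₁) = -0.4877.
Path (b) adiabatic: W = P₁V₁(1 − (V₁/V₂)^(γ−1))/(γ−1) → W_b/(P₁V₁) = -0.5764.
W_a / W_b = -0.4877 / -0.5764 = 0.8462.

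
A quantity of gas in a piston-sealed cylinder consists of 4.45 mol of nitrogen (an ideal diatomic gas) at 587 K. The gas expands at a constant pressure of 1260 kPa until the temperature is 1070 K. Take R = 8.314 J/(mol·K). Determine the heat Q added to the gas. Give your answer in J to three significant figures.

Isobaric: W = nRΔT = (4.45)(8.314)(483) = 17870 J.
ΔU = nCᵥΔT with Cᵥ = 5R/2: ΔU = (4.45)(20.79)(483) = 44674 J.
Q = ΔU + W = 44674 + 17870 = 62544 J.

Q ≈ 62500 J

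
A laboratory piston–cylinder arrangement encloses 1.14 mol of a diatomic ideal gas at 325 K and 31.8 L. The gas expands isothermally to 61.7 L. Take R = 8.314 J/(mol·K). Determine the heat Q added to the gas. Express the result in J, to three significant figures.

Isothermal ⇒ ΔU = 0, so Q = W = nRT ln(V₂/V₁).
Q = (1.14)(8.314)(325) ln(61.7/31.8) = 3080 × 0.6628 = 2042 J.

Q ≈ 2040 J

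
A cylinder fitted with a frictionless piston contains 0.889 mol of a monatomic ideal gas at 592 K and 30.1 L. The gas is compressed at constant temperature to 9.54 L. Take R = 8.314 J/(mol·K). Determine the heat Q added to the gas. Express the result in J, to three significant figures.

Isothermal ⇒ ΔU = 0, so Q = W = nRT ln(V₂/V₁).
Q = (0.889)(8.314)(592) ln(9.54/30.1) = 4376 × -1.149 = -5028 J.

Q ≈ -5030 J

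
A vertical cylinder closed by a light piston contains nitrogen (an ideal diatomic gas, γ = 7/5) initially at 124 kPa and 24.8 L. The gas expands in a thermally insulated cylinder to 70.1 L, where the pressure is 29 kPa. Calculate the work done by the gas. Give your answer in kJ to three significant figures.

W ≈ 2.61 kJ

Adiabatic: W = (P₁V₁ − P₂V₂)/(γ − 1) with γ = 7/5.
P₁V₁ = 3075 J, P₂V₂ = 2033 J.
W = (3075 − 2033) / 0.4 = 2606 J.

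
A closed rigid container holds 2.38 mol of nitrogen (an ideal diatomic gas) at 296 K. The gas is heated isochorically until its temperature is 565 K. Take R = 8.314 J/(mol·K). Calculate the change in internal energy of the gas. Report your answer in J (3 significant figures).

Constant volume ⇒ W = 0, so Q = ΔU = nCᵥΔT with Cᵥ = 5R/2 = 20.79 J/(mol·K).
ΔU = (2.38)(20.79)(565 − 296) = 13307 J.

ΔU ≈ 13300 J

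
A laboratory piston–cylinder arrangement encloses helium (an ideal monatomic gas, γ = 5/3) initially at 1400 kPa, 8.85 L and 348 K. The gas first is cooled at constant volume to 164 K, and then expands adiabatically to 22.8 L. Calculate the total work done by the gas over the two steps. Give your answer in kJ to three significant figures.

W_total ≈ 4.10 kJ

Step 1 (isochoric): W = 0 (constant volume).
After step 1: P = 659.8 kPa (V unchanged).
Step 2 (adiabatic): W = (P₁V₁ − P₂V₂)/(γ−1) = (5839 − 3107)/0.667 = 4098 J.
W_total = 0 + 4098 = 4098 J.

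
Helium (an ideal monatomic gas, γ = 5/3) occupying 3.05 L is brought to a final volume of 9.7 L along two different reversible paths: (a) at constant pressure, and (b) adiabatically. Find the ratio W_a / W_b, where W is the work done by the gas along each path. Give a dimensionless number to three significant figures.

Path (a) isobaric: W = P₁(V₂ − V₁) → W_a/(P₁V₁) = 2.18.
Path (b) adiabatic: W = P₁V₁(1 − (V₁/V₂)^(γ−1))/(γ−1) → W_b/(P₁V₁) = 0.8064.
W_a / W_b = 2.18 / 0.8064 = 2.704.

W_a / W_b ≈ 2.70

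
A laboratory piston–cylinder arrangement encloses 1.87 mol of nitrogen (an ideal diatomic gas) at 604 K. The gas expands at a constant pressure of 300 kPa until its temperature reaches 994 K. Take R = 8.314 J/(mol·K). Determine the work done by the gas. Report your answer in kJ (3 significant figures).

Isobaric: W = P ΔV = nR ΔT.
W = (1.87)(8.314)(994 − 604) = 6063 J.

W ≈ 6.06 kJ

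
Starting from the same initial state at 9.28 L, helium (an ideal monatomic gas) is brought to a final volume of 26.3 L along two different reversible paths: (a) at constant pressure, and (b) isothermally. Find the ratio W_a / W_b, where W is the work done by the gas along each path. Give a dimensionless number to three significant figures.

Path (a) isobaric: W = P₁(V₂ − V₁) → W_a/(P₁V₁) = 1.834.
Path (b) isothermal: W = P₁V₁ ln(V₂/V₁) → W_b/(P₁V₁) = 1.042.
W_a / W_b = 1.834 / 1.042 = 1.761.

W_a / W_b ≈ 1.76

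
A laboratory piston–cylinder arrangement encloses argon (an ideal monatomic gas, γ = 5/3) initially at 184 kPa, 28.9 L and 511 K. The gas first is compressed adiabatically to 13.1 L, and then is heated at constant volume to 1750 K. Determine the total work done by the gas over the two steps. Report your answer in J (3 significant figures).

W_total ≈ -5540 J

Step 1 (adiabatic): W = (P₁V₁ − P₂V₂)/(γ−1) = (5318 − 9012)/0.667 = -5541 J.
Step 2 (isochoric): W = 0 (constant volume).
W_total = -5541 + 0 = -5541 J.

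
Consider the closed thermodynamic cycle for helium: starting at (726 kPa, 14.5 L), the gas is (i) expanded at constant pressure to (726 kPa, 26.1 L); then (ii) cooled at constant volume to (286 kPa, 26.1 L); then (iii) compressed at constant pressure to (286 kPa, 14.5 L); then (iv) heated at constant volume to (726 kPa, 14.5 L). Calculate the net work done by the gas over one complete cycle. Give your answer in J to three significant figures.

W_net ≈ 5100 J

Constant-volume legs do no work.
W(i) = (726)(26.1 − 14.5) = 8422 J; W(iii) = (286)(14.5 − 26.1) = -3318 J.
W_net = 8422 − 3318 = 5104 J (the clockwise enclosed area).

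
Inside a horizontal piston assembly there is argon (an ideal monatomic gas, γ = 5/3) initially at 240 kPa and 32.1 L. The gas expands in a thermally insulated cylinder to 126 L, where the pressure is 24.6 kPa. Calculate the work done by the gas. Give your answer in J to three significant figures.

Adiabatic: W = (P₁V₁ − P₂V₂)/(γ − 1) with γ = 5/3.
P₁V₁ = 7704 J, P₂V₂ = 3100 J.
W = (7704 − 3100) / 0.6667 = 6907 J.

W ≈ 6910 J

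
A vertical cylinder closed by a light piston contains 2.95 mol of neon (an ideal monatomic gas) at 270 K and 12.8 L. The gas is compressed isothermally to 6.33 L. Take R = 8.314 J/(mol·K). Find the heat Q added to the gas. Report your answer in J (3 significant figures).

Q ≈ -4660 J

Isothermal ⇒ ΔU = 0, so Q = W = nRT ln(V₂/V₁).
Q = (2.95)(8.314)(270) ln(6.33/12.8) = 6622 × -0.7041 = -4663 J.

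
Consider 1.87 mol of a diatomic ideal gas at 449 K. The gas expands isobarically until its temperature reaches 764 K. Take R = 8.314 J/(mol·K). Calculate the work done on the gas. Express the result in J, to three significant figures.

W ≈ -4900 J

Isobaric: W = P ΔV = nR ΔT.
W = (1.87)(8.314)(764 − 449) = 4897 J.
Work on gas = −W_by = -4897 J.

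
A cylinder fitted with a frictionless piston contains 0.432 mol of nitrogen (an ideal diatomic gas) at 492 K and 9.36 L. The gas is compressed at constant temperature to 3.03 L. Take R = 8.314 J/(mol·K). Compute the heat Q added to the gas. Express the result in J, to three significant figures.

Isothermal ⇒ ΔU = 0, so Q = W = nRT ln(V₂/V₁).
Q = (0.432)(8.314)(492) ln(3.03/9.36) = 1767 × -1.128 = -1993 J.

Q ≈ -1990 J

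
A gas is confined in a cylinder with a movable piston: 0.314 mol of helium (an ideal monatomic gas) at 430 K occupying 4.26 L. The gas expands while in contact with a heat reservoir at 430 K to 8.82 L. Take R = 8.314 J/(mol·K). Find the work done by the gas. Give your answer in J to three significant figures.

Isothermal: W = nRT ln(V₂/V₁).
W = (0.314)(8.314)(430) × ln(8.82/4.26)
  = 1123 × 0.7278
W_by_gas = 816.9 J.

W ≈ 817 J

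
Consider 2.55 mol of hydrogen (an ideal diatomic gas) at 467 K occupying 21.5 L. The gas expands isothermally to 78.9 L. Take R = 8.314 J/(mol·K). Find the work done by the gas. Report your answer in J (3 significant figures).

Isothermal: W = nRT ln(V₂/V₁).
W = (2.55)(8.314)(467) × ln(78.9/21.5)
  = 9901 × 1.3
W_by_gas = 12872 J.

W ≈ 12900 J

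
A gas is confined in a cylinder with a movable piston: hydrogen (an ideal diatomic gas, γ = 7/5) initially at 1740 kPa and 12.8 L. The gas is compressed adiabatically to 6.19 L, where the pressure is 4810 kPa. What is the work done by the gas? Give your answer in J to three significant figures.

W ≈ -18800 J

Adiabatic: W = (P₁V₁ − P₂V₂)/(γ − 1) with γ = 7/5.
P₁V₁ = 22272 J, P₂V₂ = 29774 J.
W = (22272 − 29774) / 0.4 = -18755 J.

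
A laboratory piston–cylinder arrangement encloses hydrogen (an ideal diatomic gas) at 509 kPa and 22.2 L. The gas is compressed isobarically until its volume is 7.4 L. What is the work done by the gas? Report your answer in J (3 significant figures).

Isobaric: W = P ΔV.
W = (509 kPa)(7.4 − 22.2 L) = (509)(-14.8) = -7533 J.

W ≈ -7530 J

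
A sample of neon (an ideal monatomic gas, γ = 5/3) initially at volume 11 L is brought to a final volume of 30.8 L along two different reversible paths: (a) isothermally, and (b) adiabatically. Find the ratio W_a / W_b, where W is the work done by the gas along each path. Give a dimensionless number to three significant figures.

W_a / W_b ≈ 1.38

Path (a) isothermal: W = P₁V₁ ln(V₂/V₁) → W_a/(P₁V₁) = 1.03.
Path (b) adiabatic: W = P₁V₁(1 − (V₁/V₂)^(γ−1))/(γ−1) → W_b/(P₁V₁) = 0.7449.
W_a / W_b = 1.03 / 0.7449 = 1.382.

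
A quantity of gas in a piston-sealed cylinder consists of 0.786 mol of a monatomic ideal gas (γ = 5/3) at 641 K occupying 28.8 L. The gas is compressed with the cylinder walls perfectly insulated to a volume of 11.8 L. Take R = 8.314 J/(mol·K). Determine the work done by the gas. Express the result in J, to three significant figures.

W ≈ -5110 J

Adiabatic: TV^(γ−1) = const with γ = 5/3.
T₂ = T₁ (V₁/V₂)^(γ−1) = 641 × (28.8/11.8)^0.667 = 641 × 1.813 = 1162 K.
W_by = nCᵥ(T₁ − T₂) = (0.786)(12.47)(641 − 1162) = -5107 J.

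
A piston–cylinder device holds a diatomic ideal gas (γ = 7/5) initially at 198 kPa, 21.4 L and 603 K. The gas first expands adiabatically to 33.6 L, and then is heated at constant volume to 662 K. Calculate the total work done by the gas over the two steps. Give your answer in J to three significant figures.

W_total ≈ 1750 J

Step 1 (adiabatic): W = (P₁V₁ − P₂V₂)/(γ−1) = (4237 − 3538)/0.4 = 1749 J.
Step 2 (isochoric): W = 0 (constant volume).
W_total = 1749 + 0 = 1749 J.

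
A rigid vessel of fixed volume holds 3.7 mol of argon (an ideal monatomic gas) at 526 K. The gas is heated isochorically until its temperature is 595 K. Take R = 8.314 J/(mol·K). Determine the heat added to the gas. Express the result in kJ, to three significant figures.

Constant volume ⇒ W = 0, so Q = ΔU = nCᵥΔT with Cᵥ = 3R/2 = 12.47 J/(mol·K).
ΔU = (3.7)(12.47)(595 − 526) = 3184 J.

Q ≈ 3.18 kJ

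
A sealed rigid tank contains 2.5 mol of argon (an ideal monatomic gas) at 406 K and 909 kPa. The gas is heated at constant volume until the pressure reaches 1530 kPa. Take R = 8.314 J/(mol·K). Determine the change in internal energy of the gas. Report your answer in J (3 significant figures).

ΔU ≈ 8650 J

Constant volume ⇒ W = 0, so Q = ΔU = nCᵥΔT with Cᵥ = 3R/2 = 12.47 J/(mol·K).
At constant V, T₂/T₁ = P₂/P₁ ⇒ ΔT = T₁(P₂/P₁ − 1) = 406·(1530/909 − 1) = 277.4 K.
ΔU = (2.5)(12.47)(277.4) = 8648 J.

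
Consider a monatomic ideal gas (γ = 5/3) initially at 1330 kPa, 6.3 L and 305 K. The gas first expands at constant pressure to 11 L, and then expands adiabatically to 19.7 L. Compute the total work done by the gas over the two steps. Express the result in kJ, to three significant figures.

W_total ≈ 13.3 kJ

Step 1 (isobaric): W = PΔV = (1330 kPa)(11 − 6.3 L) = 6251 J.
After step 1: P = 1330 kPa, V = 11 L, T = 532.5 K.
Step 2 (adiabatic): W = (P₁V₁ − P₂V₂)/(γ−1) = (14630 − 9920)/0.667 = 7064 J.
W_total = 6251 + 7064 = 13315 J.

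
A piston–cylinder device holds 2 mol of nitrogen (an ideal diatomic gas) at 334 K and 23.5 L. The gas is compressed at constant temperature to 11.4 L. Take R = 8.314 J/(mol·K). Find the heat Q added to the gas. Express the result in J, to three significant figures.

Isothermal ⇒ ΔU = 0, so Q = W = nRT ln(V₂/V₁).
Q = (2)(8.314)(334) ln(11.4/23.5) = 5554 × -0.7234 = -4018 J.

Q ≈ -4020 J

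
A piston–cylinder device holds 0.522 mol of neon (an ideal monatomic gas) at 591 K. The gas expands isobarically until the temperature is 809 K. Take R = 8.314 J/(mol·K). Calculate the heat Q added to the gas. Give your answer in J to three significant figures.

Q ≈ 2370 J

Isobaric: W = nRΔT = (0.522)(8.314)(218) = 946.1 J.
ΔU = nCᵥΔT with Cᵥ = 3R/2: ΔU = (0.522)(12.47)(218) = 1419 J.
Q = ΔU + W = 1419 + 946.1 = 2365 J.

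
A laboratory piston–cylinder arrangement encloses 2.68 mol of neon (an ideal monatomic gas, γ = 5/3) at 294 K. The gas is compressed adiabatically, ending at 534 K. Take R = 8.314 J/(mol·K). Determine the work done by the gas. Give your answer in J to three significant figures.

W ≈ -8020 J

Adiabatic ⇒ Q = 0, so W_by = −ΔU = nCᵥ(T₁ − T₂).
Cᵥ = 3R/2 = 12.47 J/(mol·K).
W = (2.68)(12.47)(294 − 534) = -8021 J.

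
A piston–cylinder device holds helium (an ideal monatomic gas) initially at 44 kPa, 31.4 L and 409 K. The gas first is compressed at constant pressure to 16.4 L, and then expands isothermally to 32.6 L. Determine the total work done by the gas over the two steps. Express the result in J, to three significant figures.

Step 1 (isobaric): W = PΔV = (44 kPa)(16.4 − 31.4 L) = -660 J.
After step 1: P = 44 kPa, V = 16.4 L, T = 213.6 K.
Step 2 (isothermal): W = P₁V₁ ln(V₂/V₁) = (721.6) ln(32.6/16.4) = 495.8 J.
W_total = -660 + 495.8 = -164.2 J.

W_total ≈ -164 J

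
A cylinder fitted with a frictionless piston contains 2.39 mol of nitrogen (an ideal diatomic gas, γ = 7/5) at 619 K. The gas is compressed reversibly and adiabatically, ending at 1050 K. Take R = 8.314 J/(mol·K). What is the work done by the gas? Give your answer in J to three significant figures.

W ≈ -21400 J

Adiabatic ⇒ Q = 0, so W_by = −ΔU = nCᵥ(T₁ − T₂).
Cᵥ = 5R/2 = 20.79 J/(mol·K).
W = (2.39)(20.79)(619 − 1050) = -21410 J.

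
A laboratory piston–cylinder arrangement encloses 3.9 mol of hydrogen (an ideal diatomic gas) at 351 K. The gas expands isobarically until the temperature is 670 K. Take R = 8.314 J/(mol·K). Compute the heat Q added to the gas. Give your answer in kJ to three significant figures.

Isobaric: W = nRΔT = (3.9)(8.314)(319) = 10343 J.
ΔU = nCᵥΔT with Cᵥ = 5R/2: ΔU = (3.9)(20.79)(319) = 25859 J.
Q = ΔU + W = 25859 + 10343 = 36202 J.

Q ≈ 36.2 kJ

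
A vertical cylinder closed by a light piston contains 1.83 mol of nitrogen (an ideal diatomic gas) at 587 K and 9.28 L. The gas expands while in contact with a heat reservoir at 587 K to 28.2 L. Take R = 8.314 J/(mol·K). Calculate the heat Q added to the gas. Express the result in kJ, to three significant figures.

Isothermal ⇒ ΔU = 0, so Q = W = nRT ln(V₂/V₁).
Q = (1.83)(8.314)(587) ln(28.2/9.28) = 8931 × 1.111 = 9926 J.

Q ≈ 9.93 kJ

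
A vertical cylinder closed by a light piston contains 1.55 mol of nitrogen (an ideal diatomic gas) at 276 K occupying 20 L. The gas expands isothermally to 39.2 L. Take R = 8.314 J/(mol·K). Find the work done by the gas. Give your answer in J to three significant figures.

W ≈ 2390 J

Isothermal: W = nRT ln(V₂/V₁).
W = (1.55)(8.314)(276) × ln(39.2/20)
  = 3557 × 0.6729
W_by_gas = 2393 J.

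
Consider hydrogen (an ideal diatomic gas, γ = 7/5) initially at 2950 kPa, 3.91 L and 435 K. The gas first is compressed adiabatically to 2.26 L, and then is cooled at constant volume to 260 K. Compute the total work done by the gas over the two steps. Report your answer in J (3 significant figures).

Step 1 (adiabatic): W = (P₁V₁ − P₂V₂)/(γ−1) = (11534 − 14362)/0.4 = -7070 J.
Step 2 (isochoric): W = 0 (constant volume).
W_total = -7070 + 0 = -7070 J.

W_total ≈ -7070 J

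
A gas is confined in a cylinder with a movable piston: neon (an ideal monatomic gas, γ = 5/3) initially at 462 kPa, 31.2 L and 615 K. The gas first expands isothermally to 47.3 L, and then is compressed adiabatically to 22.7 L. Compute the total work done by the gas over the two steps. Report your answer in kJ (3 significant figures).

Step 1 (isothermal): W = P₁V₁ ln(V₂/V₁) = (14414) ln(47.3/31.2) = 5998 J.
After step 1: P = 304.7 kPa, V = 47.3 L, T = 615 K.
Step 2 (adiabatic): W = (P₁V₁ − P₂V₂)/(γ−1) = (14414 − 23515)/0.667 = -13652 J.
W_total = 5998 − 13652 = -7654 J.

W_total ≈ -7.65 kJ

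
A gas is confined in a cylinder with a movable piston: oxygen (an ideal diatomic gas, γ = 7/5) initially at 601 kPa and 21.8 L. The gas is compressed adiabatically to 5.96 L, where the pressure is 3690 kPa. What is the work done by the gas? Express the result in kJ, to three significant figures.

W ≈ -22.2 kJ

Adiabatic: W = (P₁V₁ − P₂V₂)/(γ − 1) with γ = 7/5.
P₁V₁ = 13102 J, P₂V₂ = 21992 J.
W = (13102 − 21992) / 0.4 = -22227 J.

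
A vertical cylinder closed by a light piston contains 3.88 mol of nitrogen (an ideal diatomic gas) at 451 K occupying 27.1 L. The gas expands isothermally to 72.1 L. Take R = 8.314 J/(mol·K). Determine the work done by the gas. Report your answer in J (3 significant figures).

W ≈ 14200 J

Isothermal: W = nRT ln(V₂/V₁).
W = (3.88)(8.314)(451) × ln(72.1/27.1)
  = 14549 × 0.9785
W_by_gas = 14236 J.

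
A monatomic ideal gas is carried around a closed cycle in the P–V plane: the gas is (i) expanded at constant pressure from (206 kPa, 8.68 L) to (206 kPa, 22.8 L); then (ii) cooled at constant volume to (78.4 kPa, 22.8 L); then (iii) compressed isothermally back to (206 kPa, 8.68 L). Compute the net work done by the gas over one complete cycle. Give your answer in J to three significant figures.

Leg (i): W = PΔV = (206)(22.8 − 8.68) = 2909 J.
Leg (ii): W = 0.
Leg (iii): W = PᵢVᵢ ln(V_f/Vᵢ) = (1788) ln(8.68/22.8) = -1726 J.
W_net = 2909 − 1726 = 1182 J.

W_net ≈ 1180 J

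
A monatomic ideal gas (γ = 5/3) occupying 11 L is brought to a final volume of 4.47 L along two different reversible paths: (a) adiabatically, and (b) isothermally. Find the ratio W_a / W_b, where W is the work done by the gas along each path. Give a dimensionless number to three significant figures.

Path (a) adiabatic: W = P₁V₁(1 − (V₁/V₂)^(γ−1))/(γ−1) → W_a/(P₁V₁) = -1.234.
Path (b) isothermal: W = P₁V₁ ln(V₂/V₁) → W_b/(P₁V₁) = -0.9005.
W_a / W_b = -1.234 / -0.9005 = 1.37.

W_a / W_b ≈ 1.37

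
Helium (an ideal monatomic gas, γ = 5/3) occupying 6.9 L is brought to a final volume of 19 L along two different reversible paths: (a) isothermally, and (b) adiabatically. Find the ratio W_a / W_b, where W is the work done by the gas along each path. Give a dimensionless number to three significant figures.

Path (a) isothermal: W = P₁V₁ ln(V₂/V₁) → W_a/(P₁V₁) = 1.013.
Path (b) adiabatic: W = P₁V₁(1 − (V₁/V₂)^(γ−1))/(γ−1) → W_b/(P₁V₁) = 0.7365.
W_a / W_b = 1.013 / 0.7365 = 1.375.

W_a / W_b ≈ 1.38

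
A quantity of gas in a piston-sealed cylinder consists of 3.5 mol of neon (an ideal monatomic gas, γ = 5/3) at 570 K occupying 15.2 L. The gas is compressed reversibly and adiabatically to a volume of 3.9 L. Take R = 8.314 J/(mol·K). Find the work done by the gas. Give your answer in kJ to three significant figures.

W ≈ -36.7 kJ

Adiabatic: TV^(γ−1) = const with γ = 5/3.
T₂ = T₁ (V₁/V₂)^(γ−1) = 570 × (15.2/3.9)^0.667 = 570 × 2.477 = 1412 K.
W_by = nCᵥ(T₁ − T₂) = (3.5)(12.47)(570 − 1412) = -36737 J.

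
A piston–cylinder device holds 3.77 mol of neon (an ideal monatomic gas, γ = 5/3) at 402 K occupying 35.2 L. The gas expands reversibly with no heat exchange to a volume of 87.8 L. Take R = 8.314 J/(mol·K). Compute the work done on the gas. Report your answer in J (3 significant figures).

W ≈ -8620 J

Adiabatic: TV^(γ−1) = const with γ = 5/3.
T₂ = T₁ (V₁/V₂)^(γ−1) = 402 × (35.2/87.8)^0.667 = 402 × 0.5437 = 218.6 K.
W_by = nCᵥ(T₁ − T₂) = (3.77)(12.47)(402 − 218.6) = 8624 J.
Work on gas = −W_by = -8624 J.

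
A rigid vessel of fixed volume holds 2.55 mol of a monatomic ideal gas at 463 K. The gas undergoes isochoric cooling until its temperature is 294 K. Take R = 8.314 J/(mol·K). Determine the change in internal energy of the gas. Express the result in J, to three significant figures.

ΔU ≈ -5370 J

Constant volume ⇒ W = 0, so Q = ΔU = nCᵥΔT with Cᵥ = 3R/2 = 12.47 J/(mol·K).
ΔU = (2.55)(12.47)(294 − 463) = -5374 J.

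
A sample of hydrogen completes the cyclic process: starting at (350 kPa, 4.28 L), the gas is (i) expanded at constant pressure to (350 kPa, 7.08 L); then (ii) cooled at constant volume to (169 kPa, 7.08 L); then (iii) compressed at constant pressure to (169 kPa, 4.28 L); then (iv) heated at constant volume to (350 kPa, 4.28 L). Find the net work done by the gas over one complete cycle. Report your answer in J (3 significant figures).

W_net ≈ 507 J

Constant-volume legs do no work.
W(i) = (350)(7.08 − 4.28) = 980 J; W(iii) = (169)(4.28 − 7.08) = -473.2 J.
W_net = 980 − 473.2 = 506.8 J (the clockwise enclosed area).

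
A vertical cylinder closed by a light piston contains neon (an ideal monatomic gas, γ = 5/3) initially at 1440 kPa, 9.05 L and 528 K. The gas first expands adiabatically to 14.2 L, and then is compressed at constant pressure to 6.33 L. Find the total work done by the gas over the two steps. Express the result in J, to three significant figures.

W_total ≈ -278 J

Step 1 (adiabatic): W = (P₁V₁ − P₂V₂)/(γ−1) = (13032 − 9651)/0.667 = 5071 J.
After step 1: P = 679.7 kPa, V = 14.2 L, T = 391 K.
Step 2 (isobaric): W = PΔV = (679.7 kPa)(6.33 − 14.2 L) = -5349 J.
W_total = 5071 − 5349 = -277.9 J.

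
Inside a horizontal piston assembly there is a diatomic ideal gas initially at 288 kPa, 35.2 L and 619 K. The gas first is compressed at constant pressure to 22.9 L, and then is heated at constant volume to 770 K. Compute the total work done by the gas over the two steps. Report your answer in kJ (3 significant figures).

W_total ≈ -3.54 kJ

Step 1 (isobaric): W = PΔV = (288 kPa)(22.9 − 35.2 L) = -3542 J.
Step 2 (isochoric): W = 0 (constant volume).
W_total = -3542 + 0 = -3542 J.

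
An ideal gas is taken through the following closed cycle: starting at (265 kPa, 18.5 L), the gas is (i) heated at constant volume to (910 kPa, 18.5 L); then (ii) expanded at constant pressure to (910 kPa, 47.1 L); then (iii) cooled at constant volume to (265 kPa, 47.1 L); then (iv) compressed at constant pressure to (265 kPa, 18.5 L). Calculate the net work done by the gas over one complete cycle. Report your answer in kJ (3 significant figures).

W_net ≈ 18.4 kJ

Constant-volume legs do no work.
W(ii) = (910)(47.1 − 18.5) = 26026 J; W(iv) = (265)(18.5 − 47.1) = -7579 J.
W_net = 26026 − 7579 = 18447 J (the clockwise enclosed area).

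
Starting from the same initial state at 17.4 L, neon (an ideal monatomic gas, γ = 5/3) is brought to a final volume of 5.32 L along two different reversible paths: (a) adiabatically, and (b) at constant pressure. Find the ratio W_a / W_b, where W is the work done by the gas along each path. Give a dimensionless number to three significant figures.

Path (a) adiabatic: W = P₁V₁(1 − (V₁/V₂)^(γ−1))/(γ−1) → W_a/(P₁V₁) = -1.805.
Path (b) isobaric: W = P₁(V₂ − V₁) → W_b/(P₁V₁) = -0.6943.
W_a / W_b = -1.805 / -0.6943 = 2.6.

W_a / W_b ≈ 2.60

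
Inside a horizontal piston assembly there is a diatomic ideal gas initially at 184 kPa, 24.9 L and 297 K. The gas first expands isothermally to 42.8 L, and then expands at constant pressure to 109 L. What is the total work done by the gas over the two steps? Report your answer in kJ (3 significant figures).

Step 1 (isothermal): W = P₁V₁ ln(V₂/V₁) = (4582) ln(42.8/24.9) = 2482 J.
After step 1: P = 107 kPa, V = 42.8 L, T = 297 K.
Step 2 (isobaric): W = PΔV = (107 kPa)(109 − 42.8 L) = 7086 J.
W_total = 2482 + 7086 = 9568 J.

W_total ≈ 9.57 kJ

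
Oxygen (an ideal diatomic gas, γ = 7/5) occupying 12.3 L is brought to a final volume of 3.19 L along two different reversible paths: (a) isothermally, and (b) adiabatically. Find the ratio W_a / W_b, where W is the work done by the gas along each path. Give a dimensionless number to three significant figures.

W_a / W_b ≈ 0.754

Path (a) isothermal: W = P₁V₁ ln(V₂/V₁) → W_a/(P₁V₁) = -1.35.
Path (b) adiabatic: W = P₁V₁(1 − (V₁/V₂)^(γ−1))/(γ−1) → W_b/(P₁V₁) = -1.789.
W_a / W_b = -1.35 / -1.789 = 0.7543.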